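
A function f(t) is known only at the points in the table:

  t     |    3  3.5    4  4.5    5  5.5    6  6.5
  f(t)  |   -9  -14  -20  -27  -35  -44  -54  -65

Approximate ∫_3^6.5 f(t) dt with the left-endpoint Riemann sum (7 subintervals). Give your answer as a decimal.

-101.5

Δt = 0.5.
Sum = 0.5·[(-9) + (-14) + (-20) + (-27) + (-35) + (-44) + (-54)] = -101.5.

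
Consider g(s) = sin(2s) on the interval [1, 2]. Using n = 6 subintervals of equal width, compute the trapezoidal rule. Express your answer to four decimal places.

Δs = (2 − 1)/6 = 1/6.
g(1) ≈ 0.9093, g(7/6) ≈ 0.7231, g(4/3) ≈ 0.4573, g(1.5) ≈ 0.1411, g(5/3) ≈ -0.1906, g(11/6) ≈ -0.5013, g(2) ≈ -0.7568.
T_6 = (Δs/2)·[g(s_0) + 2g(s_1) + ... + 2g(s_{5}) + g(s_6)].
Sum ≈ 0.1176.

0.1176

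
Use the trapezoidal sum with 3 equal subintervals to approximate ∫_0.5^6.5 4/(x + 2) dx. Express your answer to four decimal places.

Δx = (6.5 − 0.5)/3 = 2.
f(0.5) = 1.6, f(2.5) = 8/9, f(4.5) = 8/13, f(6.5) = 8/17.
T_3 = (Δx/2)·[f(x_0) + 2f(x_1) + 2f(x_2) + f(x_3)].
Sum ≈ 5.0791.

5.0791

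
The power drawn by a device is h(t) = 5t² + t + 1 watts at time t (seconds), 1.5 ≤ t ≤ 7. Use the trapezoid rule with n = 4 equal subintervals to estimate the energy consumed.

603.58203125

Δt = (7 − 1.5)/4 = 1.375.
h(1.5) = 13.75, h(2.875) = 45.203125, h(4.25) = 95.5625, h(5.625) = 164.828125, h(7) = 253.
T_4 = (Δt/2)·[h(t_0) + 2h(t_1) + 2h(t_2) + 2h(t_3) + h(t_4)].
Sum = 603.58203125.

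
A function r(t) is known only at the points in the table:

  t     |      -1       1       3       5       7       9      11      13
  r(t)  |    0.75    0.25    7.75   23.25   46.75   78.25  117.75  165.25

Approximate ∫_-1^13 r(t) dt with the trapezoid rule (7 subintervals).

714

Δt = 2.
T_7 = (2/2)·[0.75 + 2·0.25 + 2·7.75 + 2·23.25 + 2·46.75 + 2·78.25 + 2·117.75 + 165.25] = 714.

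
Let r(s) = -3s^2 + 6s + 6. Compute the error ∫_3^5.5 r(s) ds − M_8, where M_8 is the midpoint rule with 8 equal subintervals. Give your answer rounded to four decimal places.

-0.0610

Exact integral: ∫_3^5.5 r(s) ds = -60.625.
M_8 ≈ -60.563965.
Error ≈ -60.625 − (-60.563965) ≈ -0.0610.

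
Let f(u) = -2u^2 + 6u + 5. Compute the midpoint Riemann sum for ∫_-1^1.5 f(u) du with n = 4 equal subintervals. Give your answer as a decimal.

Δu = (1.5 − (-1))/4 = 0.625.
Midpoints: -0.6875, -0.0625, 0.5625, 1.1875.
f(-0.6875) = -0.0703125, f(-0.0625) = 4.6171875, f(0.5625) = 7.7421875, f(1.1875) = 9.3046875.
Sum = Δu · [f(-0.6875) + f(-0.0625) + f(0.5625) + f(1.1875)].
Sum = 13.49609375.

13.49609375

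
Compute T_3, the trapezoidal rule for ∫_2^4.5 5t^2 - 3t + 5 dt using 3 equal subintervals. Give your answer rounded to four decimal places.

128.1134

Δt = (4.5 − 2)/3 = 5/6.
f(2) = 19, f(17/6) = 1319/36, f(11/3) = 551/9, f(4.5) = 92.75.
T_3 = (Δt/2)·[f(t_0) + 2f(t_1) + 2f(t_2) + f(t_3)].
Sum ≈ 128.1134.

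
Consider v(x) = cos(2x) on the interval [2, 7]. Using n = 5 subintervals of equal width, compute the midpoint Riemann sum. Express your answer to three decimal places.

Δx = (7 − 2)/5 = 1.
Midpoints: 2.5, 3.5, 4.5, 5.5, 6.5.
v(2.5) ≈ 0.284, v(3.5) ≈ 0.754, v(4.5) ≈ -0.911, v(5.5) ≈ 0.004, v(6.5) ≈ 0.907.
Sum = Δx · [v(2.5) + v(3.5) + v(4.5) + v(5.5) + v(6.5)].
Sum ≈ 1.038.

1.038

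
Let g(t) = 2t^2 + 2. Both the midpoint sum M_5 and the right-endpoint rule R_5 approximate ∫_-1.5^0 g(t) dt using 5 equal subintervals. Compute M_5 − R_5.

M_5 = 5.2275.
R_5 = 4.62.
M_5 − R_5 = 0.6075.

0.6075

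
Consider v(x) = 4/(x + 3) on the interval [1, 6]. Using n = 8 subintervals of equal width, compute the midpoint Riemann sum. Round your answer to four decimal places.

Δx = (6 − 1)/8 = 0.625.
Midpoints: 1.3125, 1.9375, 2.5625, 3.1875, 3.8125, 4.4375, 5.0625, 5.6875.
v(1.3125) = 64/69, v(1.9375) = 64/79, v(2.5625) = 64/89, v(3.1875) = 64/99, v(3.8125) = 64/109, v(4.4375) = 64/119, v(5.0625) = 64/129, v(5.6875) = 64/139.
Sum = Δx · [v(1.3125) + v(1.9375) + v(2.5625) + ...].
Sum ≈ 3.2405.

3.2405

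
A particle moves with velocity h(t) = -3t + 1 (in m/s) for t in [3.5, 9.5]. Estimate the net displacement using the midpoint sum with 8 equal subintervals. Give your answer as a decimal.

Δt = (9.5 − 3.5)/8 = 0.75.
Midpoints: 3.875, 4.625, 5.375, 6.125, 6.875, 7.625, 8.375, 9.125.
h(3.875) = -10.625, h(4.625) = -12.875, h(5.375) = -15.125, h(6.125) = -17.375, h(6.875) = -19.625, h(7.625) = -21.875, h(8.375) = -24.125, h(9.125) = -26.375.
Sum = Δt · [h(3.875) + h(4.625) + h(5.375) + ...].
Sum = -111.

-111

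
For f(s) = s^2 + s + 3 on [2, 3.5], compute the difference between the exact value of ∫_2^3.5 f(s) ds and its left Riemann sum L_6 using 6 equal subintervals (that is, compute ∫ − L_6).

Exact integral: ∫_2^3.5 f(s) ds = 20.25.
L_6 = 19.046875.
Error = 20.25 − 19.046875 = 1.203125.

1.203125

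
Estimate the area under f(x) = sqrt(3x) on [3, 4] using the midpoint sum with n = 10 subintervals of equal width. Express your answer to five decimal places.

Δx = (4 − 3)/10 = 0.1.
Midpoints: 3.05, 3.15, 3.25, 3.35, 3.45, 3.55, 3.65, 3.75, 3.85, 3.95.
f(3.05) ≈ 3.02490, f(3.15) ≈ 3.07409, f(3.25) ≈ 3.12250, f(3.35) ≈ 3.17017, f(3.45) ≈ 3.21714, f(3.55) ≈ 3.26343, f(3.65) ≈ 3.30908, f(3.75) ≈ 3.35410, f(3.85) ≈ 3.39853, f(3.95) ≈ 3.44238.
Sum = Δx · [f(3.05) + f(3.15) + f(3.25) + ...].
Sum ≈ 3.23763.

3.23763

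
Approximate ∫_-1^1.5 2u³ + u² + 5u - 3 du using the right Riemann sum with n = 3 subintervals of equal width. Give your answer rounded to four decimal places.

Δu = (1.5 − (-1))/3 = 5/6.
Right endpoints: -1/6, 2/3, 1.5.
f(-1/6) = -103/27, f(2/3) = 37/27, f(1.5) = 13.5.
Sum = Δu · [f(-1/6) + f(2/3) + f(1.5)].
Sum ≈ 9.2130.

9.2130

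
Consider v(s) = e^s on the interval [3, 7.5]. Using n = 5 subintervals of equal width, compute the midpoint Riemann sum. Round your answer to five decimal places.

1729.00913

Δs = (7.5 − 3)/5 = 0.9.
Midpoints: 3.45, 4.35, 5.25, 6.15, 7.05.
v(3.45) ≈ 31.50039, v(4.35) ≈ 77.47846, v(5.25) ≈ 190.56627, v(6.15) ≈ 468.71739, v(7.05) ≈ 1152.85874.
Sum = Δs · [v(3.45) + v(4.35) + v(5.25) + v(6.15) + v(7.05)].
Sum ≈ 1729.00913.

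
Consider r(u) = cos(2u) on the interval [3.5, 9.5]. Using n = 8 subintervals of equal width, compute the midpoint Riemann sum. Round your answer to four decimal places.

Δu = (9.5 − 3.5)/8 = 0.75.
Midpoints: 3.875, 4.625, 5.375, 6.125, 6.875, 7.625, 8.375, 9.125.
r(3.875) ≈ 0.1038, r(4.625) ≈ -0.9848, r(5.375) ≈ -0.2431, r(6.125) ≈ 0.9504, r(6.875) ≈ 0.3776, r(7.625) ≈ -0.8970, r(8.375) ≈ -0.5045, r(9.125) ≈ 0.8256.
Sum = Δu · [r(3.875) + r(4.625) + r(5.375) + ...].
Sum ≈ -0.2790.

-0.2790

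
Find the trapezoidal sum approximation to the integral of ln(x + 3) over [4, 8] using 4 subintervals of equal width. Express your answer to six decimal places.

Δx = (8 − 4)/4 = 1.
f(4) ≈ 1.945910, f(5) ≈ 2.079442, f(6) ≈ 2.197225, f(7) ≈ 2.302585, f(8) ≈ 2.397895.
T_4 = (Δx/2)·[f(x_0) + 2f(x_1) + 2f(x_2) + 2f(x_3) + f(x_4)].
Sum ≈ 8.751154.

8.751154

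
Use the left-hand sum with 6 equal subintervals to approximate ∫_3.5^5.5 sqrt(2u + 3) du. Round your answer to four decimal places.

Δu = (5.5 − 3.5)/6 = 1/3.
Left endpoints: 3.5, 23/6, 25/6, 4.5, 29/6, 31/6.
f(3.5) ≈ 3.1623, f(23/6) ≈ 3.2660, f(25/6) ≈ 3.3665, f(4.5) ≈ 3.4641, f(29/6) ≈ 3.5590, f(31/6) ≈ 3.6515.
Sum = Δu · [f(3.5) + f(23/6) + f(25/6) + ...].
Sum ≈ 6.8231.

6.8231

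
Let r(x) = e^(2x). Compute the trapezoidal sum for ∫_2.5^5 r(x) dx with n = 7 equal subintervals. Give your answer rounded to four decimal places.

Δx = (5 − 2.5)/7 = 5/14.
r(2.5) ≈ 148.4132, r(20/7) ≈ 303.1676, r(45/14) ≈ 619.2886, r(25/7) ≈ 1265.0376, r(55/14) ≈ 2584.1266, r(30/7) ≈ 5278.6654, r(65/14) ≈ 10782.8726, r(5) ≈ 22026.4658.
T_7 = (Δx/2)·[r(x_0) + 2r(x_1) + ... + 2r(x_{6}) + r(x_7)].
Sum ≈ 11400.2135.

11400.2135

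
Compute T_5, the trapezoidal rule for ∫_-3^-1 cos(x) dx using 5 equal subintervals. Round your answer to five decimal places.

-0.69099

Δx = (-1 − (-3))/5 = 0.4.
f(-3) ≈ -0.98999, f(-2.6) ≈ -0.85689, f(-2.2) ≈ -0.58850, f(-1.8) ≈ -0.22720, f(-1.4) ≈ 0.16997, f(-1) ≈ 0.54030.
T_5 = (Δx/2)·[f(x_0) + 2f(x_1) + ... + 2f(x_{4}) + f(x_5)].
Sum ≈ -0.69099.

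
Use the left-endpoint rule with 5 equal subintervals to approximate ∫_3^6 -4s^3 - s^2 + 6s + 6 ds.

-959.4

Δs = (6 − 3)/5 = 0.6.
Left endpoints: 3, 3.6, 4.2, 4.8, 5.4.
f(3) = -93, f(3.6) = -171.984, f(4.2) = -282.792, f(4.8) = -430.608, f(5.4) = -620.616.
Sum = Δs · [f(3) + f(3.6) + f(4.2) + f(4.8) + f(5.4)].
Sum = -959.4.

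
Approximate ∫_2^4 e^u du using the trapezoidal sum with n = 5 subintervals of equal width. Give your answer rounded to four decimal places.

Δu = (4 − 2)/5 = 0.4.
f(2) ≈ 7.3891, f(2.4) ≈ 11.0232, f(2.8) ≈ 16.4446, f(3.2) ≈ 24.5325, f(3.6) ≈ 36.5982, f(4) ≈ 54.5982.
T_5 = (Δu/2)·[f(u_0) + 2f(u_1) + ... + 2f(u_{4}) + f(u_5)].
Sum ≈ 47.8369.

47.8369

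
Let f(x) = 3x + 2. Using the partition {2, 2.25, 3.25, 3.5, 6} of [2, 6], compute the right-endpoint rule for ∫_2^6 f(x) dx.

67.0625

Subinterval widths: 0.25, 1, 0.25, 2.5.
Right endpoints: 2.25, 3.25, 3.5, 6.
f(2.25) = 8.75, f(3.25) = 11.75, f(3.5) = 12.5, f(6) = 20.
Sum = Σ Δx_i · f(x_i).
Sum = 67.0625.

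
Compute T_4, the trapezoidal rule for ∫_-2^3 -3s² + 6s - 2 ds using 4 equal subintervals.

-33.90625

Δs = (3 − (-2))/4 = 1.25.
f(-2) = -26, f(-0.75) = -8.1875, f(0.5) = 0.25, f(1.75) = -0.6875, f(3) = -11.
T_4 = (Δs/2)·[f(s_0) + 2f(s_1) + 2f(s_2) + 2f(s_3) + f(s_4)].
Sum = -33.90625.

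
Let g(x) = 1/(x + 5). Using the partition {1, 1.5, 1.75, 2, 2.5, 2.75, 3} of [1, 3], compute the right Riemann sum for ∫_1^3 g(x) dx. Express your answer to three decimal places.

Subinterval widths: 0.5, 0.25, 0.25, 0.5, 0.25, 0.25.
Right endpoints: 1.5, 1.75, 2, 2.5, 2.75, 3.
g(1.5) = 2/13, g(1.75) = 4/27, g(2) = 1/7, g(2.5) = 2/15, g(2.75) = 4/31, g(3) = 0.125.
Sum = Σ Δx_i · g(x_i).
Sum ≈ 0.280.

0.280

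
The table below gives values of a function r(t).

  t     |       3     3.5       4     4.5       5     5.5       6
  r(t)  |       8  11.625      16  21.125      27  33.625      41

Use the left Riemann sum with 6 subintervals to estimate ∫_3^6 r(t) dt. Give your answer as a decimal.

58.6875

Δt = 0.5.
Sum = 0.5·[8 + 11.625 + 16 + 21.125 + 27 + 33.625] = 58.6875.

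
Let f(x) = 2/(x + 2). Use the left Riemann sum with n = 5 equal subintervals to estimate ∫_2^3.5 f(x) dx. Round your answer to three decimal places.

0.658

Δx = (3.5 − 2)/5 = 0.3.
Left endpoints: 2, 2.3, 2.6, 2.9, 3.2.
f(2) = 0.5, f(2.3) = 20/43, f(2.6) = 10/23, f(2.9) = 20/49, f(3.2) = 5/13.
Sum = Δx · [f(2) + f(2.3) + f(2.6) + f(2.9) + f(3.2)].
Sum ≈ 0.658.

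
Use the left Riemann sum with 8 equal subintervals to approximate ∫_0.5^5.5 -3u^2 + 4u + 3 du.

-70.3515625

Δu = (5.5 − 0.5)/8 = 0.625.
Left endpoints: 0.5, 1.125, 1.75, 2.375, 3, 3.625, 4.25, 4.875.
f(0.5) = 4.25, f(1.125) = 3.703125, f(1.75) = 0.8125, f(2.375) = -4.421875, f(3) = -12, f(3.625) = -21.921875, f(4.25) = -34.1875, f(4.875) = -48.796875.
Sum = Δu · [f(0.5) + f(1.125) + f(1.75) + ...].
Sum = -70.3515625.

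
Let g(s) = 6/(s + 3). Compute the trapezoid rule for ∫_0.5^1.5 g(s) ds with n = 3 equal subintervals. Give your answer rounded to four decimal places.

Δs = (1.5 − 0.5)/3 = 1/3.
g(0.5) = 12/7, g(5/6) = 36/23, g(7/6) = 1.44, g(1.5) = 4/3.
T_3 = (Δs/2)·[g(s_0) + 2g(s_1) + 2g(s_2) + g(s_3)].
Sum ≈ 1.5097.

1.5097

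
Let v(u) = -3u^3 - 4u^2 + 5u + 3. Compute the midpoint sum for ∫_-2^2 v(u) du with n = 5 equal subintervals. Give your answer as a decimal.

Δu = (2 − (-2))/5 = 0.8.
Midpoints: -1.6, -0.8, 0, 0.8, 1.6.
v(-1.6) = -2.952, v(-0.8) = -2.024, v(0) = 3, v(0.8) = 2.904, v(1.6) = -11.528.
Sum = Δu · [v(-1.6) + v(-0.8) + v(0) + v(0.8) + v(1.6)].
Sum = -8.48.

-8.48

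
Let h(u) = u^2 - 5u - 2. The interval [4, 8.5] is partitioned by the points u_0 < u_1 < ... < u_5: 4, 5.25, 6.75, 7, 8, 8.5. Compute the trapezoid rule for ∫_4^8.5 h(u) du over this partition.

Subinterval widths: 1.25, 1.5, 0.25, 1, 0.5.
h(4) = -6, h(5.25) = -0.6875, h(6.75) = 9.8125, h(7) = 12, h(8) = 22, h(8.5) = 27.75.
On each subinterval the trapezoid contributes (Δu_i/2)·[h(u_{i-1}) + h(u_i)].
Sum = 34.828125.

34.828125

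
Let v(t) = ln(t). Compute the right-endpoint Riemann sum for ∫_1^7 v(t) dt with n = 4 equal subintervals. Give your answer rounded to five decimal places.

8.92987

Δt = (7 − 1)/4 = 1.5.
Right endpoints: 2.5, 4, 5.5, 7.
v(2.5) ≈ 0.91629, v(4) ≈ 1.38629, v(5.5) ≈ 1.70475, v(7) ≈ 1.94591.
Sum = Δt · [v(2.5) + v(4) + v(5.5) + v(7)].
Sum ≈ 8.92987.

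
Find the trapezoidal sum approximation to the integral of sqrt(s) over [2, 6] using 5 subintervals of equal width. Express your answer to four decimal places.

7.9044

Δs = (6 − 2)/5 = 0.8.
f(2) ≈ 1.4142, f(2.8) ≈ 1.6733, f(3.6) ≈ 1.8974, f(4.4) ≈ 2.0976, f(5.2) ≈ 2.2804, f(6) ≈ 2.4495.
T_5 = (Δs/2)·[f(s_0) + 2f(s_1) + ... + 2f(s_{4}) + f(s_5)].
Sum ≈ 7.9044.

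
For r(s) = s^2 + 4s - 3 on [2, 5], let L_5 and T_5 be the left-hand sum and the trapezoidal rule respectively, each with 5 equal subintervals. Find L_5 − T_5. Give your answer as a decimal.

-9.9

L_5 = 62.28.
T_5 = 72.18.
L_5 − T_5 = -9.9.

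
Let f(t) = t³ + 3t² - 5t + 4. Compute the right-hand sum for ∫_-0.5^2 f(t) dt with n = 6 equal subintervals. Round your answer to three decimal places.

Δt = (2 − (-0.5))/6 = 5/12.
Right endpoints: -1/12, 1/3, 0.75, 7/6, 19/12, 2.
f(-1/12) = 7667/1728, f(1/3) = 73/27, f(0.75) = 2.359375, f(7/6) = 829/216, f(19/12) = 13087/1728, f(2) = 14.
Sum = Δt · [f(-1/12) + f(1/3) + f(0.75) + ...].
Sum ≈ 14.546.

14.546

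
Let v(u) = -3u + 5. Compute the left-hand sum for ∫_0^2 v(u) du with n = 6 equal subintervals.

Δu = (2 − 0)/6 = 1/3.
Left endpoints: 0, 1/3, 2/3, 1, 4/3, 5/3.
v(0) = 5, v(1/3) = 4, v(2/3) = 3, v(1) = 2, v(4/3) = 1, v(5/3) = 0.
Sum = Δu · [v(0) + v(1/3) + v(2/3) + ...].
Sum = 5.

5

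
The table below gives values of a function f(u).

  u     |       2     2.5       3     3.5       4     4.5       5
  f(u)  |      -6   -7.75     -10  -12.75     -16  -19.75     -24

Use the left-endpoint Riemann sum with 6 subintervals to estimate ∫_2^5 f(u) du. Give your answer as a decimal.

Δu = 0.5.
Sum = 0.5·[(-6) + (-7.75) + (-10) + (-12.75) + (-16) + (-19.75)] = -36.125.

-36.125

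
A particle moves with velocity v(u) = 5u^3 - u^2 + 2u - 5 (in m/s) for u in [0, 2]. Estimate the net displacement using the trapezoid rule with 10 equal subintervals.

Δu = (2 − 0)/10 = 0.2.
v(0) = -5, v(0.2) = -4.6, v(0.4) = -4.04, v(0.6) = -3.08, v(0.8) = -1.48, v(1) = 1, v(1.2) = 4.6, v(1.4) = 9.56, v(1.6) = 16.12, v(1.8) = 24.52, v(2) = 35.
T_10 = (Δu/2)·[v(u_0) + 2v(u_1) + ... + 2v(u_{9}) + v(u_10)].
Sum = 11.52.

11.52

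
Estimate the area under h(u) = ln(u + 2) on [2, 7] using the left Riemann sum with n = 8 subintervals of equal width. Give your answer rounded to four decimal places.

8.9719

Δu = (7 − 2)/8 = 0.625.
Left endpoints: 2, 2.625, 3.25, 3.875, 4.5, 5.125, 5.75, 6.375.
h(2) ≈ 1.3863, h(2.625) ≈ 1.5315, h(3.25) ≈ 1.6582, h(3.875) ≈ 1.7707, h(4.5) ≈ 1.8718, h(5.125) ≈ 1.9636, h(5.75) ≈ 2.0477, h(6.375) ≈ 2.1253.
Sum = Δu · [h(2) + h(2.625) + h(3.25) + ...].
Sum ≈ 8.9719.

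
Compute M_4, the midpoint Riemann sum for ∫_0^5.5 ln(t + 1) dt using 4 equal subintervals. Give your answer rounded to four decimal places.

6.7273

Δt = (5.5 − 0)/4 = 1.375.
Midpoints: 0.6875, 2.0625, 3.4375, 4.8125.
f(0.6875) ≈ 0.5232, f(2.0625) ≈ 1.1192, f(3.4375) ≈ 1.4901, f(4.8125) ≈ 1.7600.
Sum = Δt · [f(0.6875) + f(2.0625) + f(3.4375) + f(4.8125)].
Sum ≈ 6.7273.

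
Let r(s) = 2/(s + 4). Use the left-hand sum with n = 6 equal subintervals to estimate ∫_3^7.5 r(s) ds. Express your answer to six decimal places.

1.036002

Δs = (7.5 − 3)/6 = 0.75.
Left endpoints: 3, 3.75, 4.5, 5.25, 6, 6.75.
r(3) = 2/7, r(3.75) = 8/31, r(4.5) = 4/17, r(5.25) = 8/37, r(6) = 0.2, r(6.75) = 8/43.
Sum = Δs · [r(3) + r(3.75) + r(4.5) + ...].
Sum ≈ 1.036002.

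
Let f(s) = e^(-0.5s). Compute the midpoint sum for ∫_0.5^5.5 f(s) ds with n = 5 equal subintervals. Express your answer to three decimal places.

1.415

Δs = (5.5 − 0.5)/5 = 1.
Midpoints: 1, 2, 3, 4, 5.
f(1) ≈ 0.607, f(2) ≈ 0.368, f(3) ≈ 0.223, f(4) ≈ 0.135, f(5) ≈ 0.082.
Sum = Δs · [f(1) + f(2) + f(3) + f(4) + f(5)].
Sum ≈ 1.415.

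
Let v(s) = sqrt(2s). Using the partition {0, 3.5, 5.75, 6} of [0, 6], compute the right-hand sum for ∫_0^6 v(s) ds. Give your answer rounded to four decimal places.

17.7563

Subinterval widths: 3.5, 2.25, 0.25.
Right endpoints: 3.5, 5.75, 6.
v(3.5) ≈ 2.6458, v(5.75) ≈ 3.3912, v(6) ≈ 3.4641.
Sum = Σ Δs_i · v(s_i).
Sum ≈ 17.7563.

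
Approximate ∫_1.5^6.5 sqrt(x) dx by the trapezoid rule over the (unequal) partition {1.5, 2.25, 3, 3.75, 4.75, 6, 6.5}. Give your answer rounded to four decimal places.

Subinterval widths: 0.75, 0.75, 0.75, 1, 1.25, 0.5.
f(1.5) ≈ 1.2247, f(2.25) ≈ 1.5000, f(3) ≈ 1.7321, f(3.75) ≈ 1.9365, f(4.75) ≈ 2.1794, f(6) ≈ 2.4495, f(6.5) ≈ 2.5495.
On each subinterval the trapezoid contributes (Δx_i/2)·[f(x_{i-1}) + f(x_i)].
Sum ≈ 9.8103.

9.8103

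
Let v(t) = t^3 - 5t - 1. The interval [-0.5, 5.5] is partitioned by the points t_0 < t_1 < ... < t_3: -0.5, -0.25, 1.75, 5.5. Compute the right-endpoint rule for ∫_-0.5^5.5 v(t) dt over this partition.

508.30859375

Subinterval widths: 0.25, 2, 3.75.
Right endpoints: -0.25, 1.75, 5.5.
v(-0.25) = 0.234375, v(1.75) = -4.390625, v(5.5) = 137.875.
Sum = Σ Δt_i · v(t_i).
Sum = 508.30859375.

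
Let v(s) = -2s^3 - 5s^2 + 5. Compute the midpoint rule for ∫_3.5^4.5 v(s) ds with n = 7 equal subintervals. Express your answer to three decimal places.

-205.367

Δs = (4.5 − 3.5)/7 = 1/7.
Midpoints: 25/7, 26/7, 27/7, 4, 29/7, 30/7, 31/7.
v(25/7) = -51410/343, v(26/7) = -57097/343, v(27/7) = -63166/343, v(4) = -203, v(29/7) = -76498/343, v(30/7) = -83785/343, v(31/7) = -91502/343.
Sum = Δs · [v(25/7) + v(26/7) + v(27/7) + ...].
Sum ≈ -205.367.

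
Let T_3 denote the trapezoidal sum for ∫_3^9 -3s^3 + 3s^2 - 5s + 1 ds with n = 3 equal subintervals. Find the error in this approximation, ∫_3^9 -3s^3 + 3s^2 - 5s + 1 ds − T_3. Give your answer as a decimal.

204

Exact integral: ∫_3^9 f(s) ds = -4332.
T_3 = -4536.
Error = -4332 − (-4536) = 204.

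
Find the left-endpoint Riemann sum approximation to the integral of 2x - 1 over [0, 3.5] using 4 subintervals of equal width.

5.6875

Δx = (3.5 − 0)/4 = 0.875.
Left endpoints: 0, 0.875, 1.75, 2.625.
f(0) = -1, f(0.875) = 0.75, f(1.75) = 2.5, f(2.625) = 4.25.
Sum = Δx · [f(0) + f(0.875) + f(1.75) + f(2.625)].
Sum = 5.6875.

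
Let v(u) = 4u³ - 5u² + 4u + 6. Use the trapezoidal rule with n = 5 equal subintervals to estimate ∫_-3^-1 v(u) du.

Δu = (-1 − (-3))/5 = 0.4.
v(-3) = -159, v(-2.6) = -108.504, v(-2.2) = -69.592, v(-1.8) = -40.728, v(-1.4) = -20.376, v(-1) = -7.
T_5 = (Δu/2)·[v(u_0) + 2v(u_1) + ... + 2v(u_{4}) + v(u_5)].
Sum = -128.88.

-128.88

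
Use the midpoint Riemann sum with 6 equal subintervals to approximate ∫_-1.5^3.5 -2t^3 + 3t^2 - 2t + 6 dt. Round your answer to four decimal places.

-5.3819

Δt = (3.5 − (-1.5))/6 = 5/6.
Midpoints: -13/12, -0.25, 7/12, 17/12, 2.25, 37/12.
f(-13/12) = 12295/864, f(-0.25) = 6.71875, f(7/12) = 4715/864, f(17/12) = 3025/864, f(2.25) = -6.09375, f(37/12) = -26155/864.
Sum = Δt · [f(-13/12) + f(-0.25) + f(7/12) + ...].
Sum ≈ -5.3819.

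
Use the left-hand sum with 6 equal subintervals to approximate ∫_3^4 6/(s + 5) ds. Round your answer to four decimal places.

Δs = (4 − 3)/6 = 1/6.
Left endpoints: 3, 19/6, 10/3, 3.5, 11/3, 23/6.
f(3) = 0.75, f(19/6) = 36/49, f(10/3) = 0.72, f(3.5) = 12/17, f(11/3) = 9/13, f(23/6) = 36/53.
Sum = Δs · [f(3) + f(19/6) + f(10/3) + ...].
Sum ≈ 0.7137.

0.7137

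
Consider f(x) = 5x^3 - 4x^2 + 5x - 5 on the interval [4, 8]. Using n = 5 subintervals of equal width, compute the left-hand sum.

Δx = (8 − 4)/5 = 0.8.
Left endpoints: 4, 4.8, 5.6, 6.4, 7.2.
f(4) = 271, f(4.8) = 479.8, f(5.6) = 775.64, f(6.4) = 1173.88, f(7.2) = 1689.88.
Sum = Δx · [f(4) + f(4.8) + f(5.6) + f(6.4) + f(7.2)].
Sum = 3512.16.

3512.16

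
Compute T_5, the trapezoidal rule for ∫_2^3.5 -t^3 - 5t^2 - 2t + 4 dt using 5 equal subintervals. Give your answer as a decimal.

-94.18875

Δt = (3.5 − 2)/5 = 0.3.
f(2) = -28, f(2.3) = -39.217, f(2.6) = -52.576, f(2.9) = -68.239, f(3.2) = -86.368, f(3.5) = -107.125.
T_5 = (Δt/2)·[f(t_0) + 2f(t_1) + ... + 2f(t_{4}) + f(t_5)].
Sum = -94.18875.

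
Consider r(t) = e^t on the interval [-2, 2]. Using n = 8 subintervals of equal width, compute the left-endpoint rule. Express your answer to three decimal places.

Δt = (2 − (-2))/8 = 0.5.
Left endpoints: -2, -1.5, -1, -0.5, 0, 0.5, 1, 1.5.
r(-2) ≈ 0.135, r(-1.5) ≈ 0.223, r(-1) ≈ 0.368, r(-0.5) ≈ 0.607, r(0) ≈ 1.000, r(0.5) ≈ 1.649, r(1) ≈ 2.718, r(1.5) ≈ 4.482.
Sum = Δt · [r(-2) + r(-1.5) + r(-1) + ...].
Sum ≈ 5.591.

5.591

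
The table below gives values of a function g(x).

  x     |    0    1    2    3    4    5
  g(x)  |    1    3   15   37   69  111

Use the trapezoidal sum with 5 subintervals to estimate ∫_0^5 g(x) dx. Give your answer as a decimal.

180

Δx = 1.
T_5 = (1/2)·[1 + 2·3 + 2·15 + 2·37 + 2·69 + 111] = 180.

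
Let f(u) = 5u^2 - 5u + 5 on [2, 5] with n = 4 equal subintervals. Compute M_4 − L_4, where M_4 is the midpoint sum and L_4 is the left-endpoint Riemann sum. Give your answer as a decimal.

31.640625

M_4 = 156.796875.
L_4 = 125.15625.
M_4 − L_4 = 31.640625.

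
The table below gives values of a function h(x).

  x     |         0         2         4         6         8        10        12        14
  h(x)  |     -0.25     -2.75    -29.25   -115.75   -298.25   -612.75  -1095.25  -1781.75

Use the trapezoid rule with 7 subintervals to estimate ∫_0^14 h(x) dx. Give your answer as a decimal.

-6090

Δx = 2.
T_7 = (2/2)·[(-0.25) + 2·(-2.75) + 2·(-29.25) + 2·(-115.75) + 2·(-298.25) + 2·(-612.75) + 2·(-1095.25) + (-1781.75)] = -6090.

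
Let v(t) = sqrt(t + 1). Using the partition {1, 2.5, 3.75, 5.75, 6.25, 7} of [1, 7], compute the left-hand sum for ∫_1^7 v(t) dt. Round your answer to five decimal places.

Subinterval widths: 1.5, 1.25, 2, 0.5, 0.75.
Left endpoints: 1, 2.5, 3.75, 5.75, 6.25.
v(1) ≈ 1.41421, v(2.5) ≈ 1.87083, v(3.75) ≈ 2.17945, v(5.75) ≈ 2.59808, v(6.25) ≈ 2.69258.
Sum = Σ Δt_i · v(t_i).
Sum ≈ 12.13723.

12.13723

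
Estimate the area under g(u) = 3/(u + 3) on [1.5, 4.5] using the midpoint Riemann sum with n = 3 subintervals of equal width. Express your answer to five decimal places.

1.52857

Δu = (4.5 − 1.5)/3 = 1.
Midpoints: 2, 3, 4.
g(2) = 0.6, g(3) = 0.5, g(4) = 3/7.
Sum = Δu · [g(2) + g(3) + g(4)].
Sum ≈ 1.52857.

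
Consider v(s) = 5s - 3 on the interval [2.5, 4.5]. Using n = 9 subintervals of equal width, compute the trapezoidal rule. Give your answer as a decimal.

29

Δs = (4.5 − 2.5)/9 = 2/9.
v(2.5) = 9.5, v(49/18) = 191/18, v(53/18) = 211/18, v(19/6) = 77/6, v(61/18) = 251/18, v(65/18) = 271/18, v(23/6) = 97/6, v(73/18) = 311/18, v(77/18) = 331/18, v(4.5) = 19.5.
T_9 = (Δs/2)·[v(s_0) + 2v(s_1) + ... + 2v(s_{8}) + v(s_9)].
Sum = 29.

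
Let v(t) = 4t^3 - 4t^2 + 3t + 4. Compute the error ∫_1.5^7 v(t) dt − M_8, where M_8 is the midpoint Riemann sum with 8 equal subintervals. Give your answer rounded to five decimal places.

10.18180

Exact integral: ∫_1.5^7 v(t) dt ≈ 2035.2291667.
M_8 ≈ 2025.0473633.
Error ≈ 2035.2291667 − 2025.0473633 ≈ 10.18180.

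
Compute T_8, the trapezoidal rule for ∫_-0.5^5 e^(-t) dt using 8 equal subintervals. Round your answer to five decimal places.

1.70615

Δt = (5 − (-0.5))/8 = 0.6875.
f(-0.5) ≈ 1.64872, f(0.1875) ≈ 0.82903, f(0.875) ≈ 0.41686, f(1.5625) ≈ 0.20961, f(2.25) ≈ 0.10540, f(2.9375) ≈ 0.05300, f(3.625) ≈ 0.02665, f(4.3125) ≈ 0.01340, f(5) ≈ 0.00674.
T_8 = (Δt/2)·[f(t_0) + 2f(t_1) + ... + 2f(t_{7}) + f(t_8)].
Sum ≈ 1.70615.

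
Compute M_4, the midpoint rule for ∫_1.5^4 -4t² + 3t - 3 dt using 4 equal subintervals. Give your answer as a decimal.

Δt = (4 − 1.5)/4 = 0.625.
Midpoints: 1.8125, 2.4375, 3.0625, 3.6875.
f(1.8125) = -10.703125, f(2.4375) = -19.453125, f(3.0625) = -31.328125, f(3.6875) = -46.328125.
Sum = Δt · [f(1.8125) + f(2.4375) + f(3.0625) + f(3.6875)].
Sum = -67.3828125.

-67.3828125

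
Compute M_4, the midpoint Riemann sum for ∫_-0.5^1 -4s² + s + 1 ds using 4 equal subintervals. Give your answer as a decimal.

0.4453125

Δs = (1 − (-0.5))/4 = 0.375.
Midpoints: -0.3125, 0.0625, 0.4375, 0.8125.
f(-0.3125) = 0.296875, f(0.0625) = 1.046875, f(0.4375) = 0.671875, f(0.8125) = -0.828125.
Sum = Δs · [f(-0.3125) + f(0.0625) + f(0.4375) + f(0.8125)].
Sum = 0.4453125.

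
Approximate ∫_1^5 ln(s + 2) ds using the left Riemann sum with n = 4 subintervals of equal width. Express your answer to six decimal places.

5.886104

Δs = (5 − 1)/4 = 1.
Left endpoints: 1, 2, 3, 4.
f(1) ≈ 1.098612, f(2) ≈ 1.386294, f(3) ≈ 1.609438, f(4) ≈ 1.791759.
Sum = Δs · [f(1) + f(2) + f(3) + f(4)].
Sum ≈ 5.886104.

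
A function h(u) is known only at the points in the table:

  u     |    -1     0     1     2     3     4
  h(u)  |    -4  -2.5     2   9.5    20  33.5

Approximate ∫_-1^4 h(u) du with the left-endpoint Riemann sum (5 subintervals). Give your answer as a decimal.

25

Δu = 1.
Sum = 1·[(-4) + (-2.5) + 2 + 9.5 + 20] = 25.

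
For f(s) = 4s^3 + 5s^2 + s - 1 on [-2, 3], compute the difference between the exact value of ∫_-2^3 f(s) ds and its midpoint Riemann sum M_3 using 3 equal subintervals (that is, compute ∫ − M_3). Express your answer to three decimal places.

12.731

Exact integral: ∫_-2^3 f(s) ds ≈ 120.83333.
M_3 ≈ 108.10185.
Error ≈ 120.83333 − 108.10185 ≈ 12.731.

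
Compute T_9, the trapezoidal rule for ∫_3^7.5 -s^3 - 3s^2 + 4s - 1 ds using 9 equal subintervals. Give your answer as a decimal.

Δs = (7.5 − 3)/9 = 0.5.
f(3) = -43, f(3.5) = -66.625, f(4) = -97, f(4.5) = -134.875, f(5) = -181, f(5.5) = -236.125, f(6) = -301, f(6.5) = -376.375, f(7) = -463, f(7.5) = -561.625.
T_9 = (Δs/2)·[f(s_0) + 2f(s_1) + ... + 2f(s_{8}) + f(s_9)].
Sum = -1079.15625.

-1079.15625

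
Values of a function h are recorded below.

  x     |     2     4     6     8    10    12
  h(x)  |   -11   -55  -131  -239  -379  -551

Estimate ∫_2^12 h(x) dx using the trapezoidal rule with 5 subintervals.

Δx = 2.
T_5 = (2/2)·[(-11) + 2·(-55) + 2·(-131) + 2·(-239) + 2·(-379) + (-551)] = -2170.

-2170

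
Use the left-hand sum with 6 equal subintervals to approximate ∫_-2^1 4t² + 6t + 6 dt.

Δt = (1 − (-2))/6 = 0.5.
Left endpoints: -2, -1.5, -1, -0.5, 0, 0.5.
f(-2) = 10, f(-1.5) = 6, f(-1) = 4, f(-0.5) = 4, f(0) = 6, f(0.5) = 10.
Sum = Δt · [f(-2) + f(-1.5) + f(-1) + ...].
Sum = 20.

20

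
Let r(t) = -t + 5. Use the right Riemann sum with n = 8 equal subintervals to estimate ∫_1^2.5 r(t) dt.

Δt = (2.5 − 1)/8 = 0.1875.
Right endpoints: 1.1875, 1.375, 1.5625, 1.75, 1.9375, 2.125, 2.3125, 2.5.
r(1.1875) = 3.8125, r(1.375) = 3.625, r(1.5625) = 3.4375, r(1.75) = 3.25, r(1.9375) = 3.0625, r(2.125) = 2.875, r(2.3125) = 2.6875, r(2.5) = 2.5.
Sum = Δt · [r(1.1875) + r(1.375) + r(1.5625) + ...].
Sum = 4.734375.

4.734375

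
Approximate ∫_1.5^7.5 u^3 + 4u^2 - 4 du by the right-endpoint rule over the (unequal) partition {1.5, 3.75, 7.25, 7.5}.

Subinterval widths: 2.25, 3.5, 0.25.
Right endpoints: 3.75, 7.25, 7.5.
f(3.75) = 104.984375, f(7.25) = 587.328125, f(7.5) = 642.875.
Sum = Σ Δu_i · f(u_i).
Sum = 2452.58203125.

2452.58203125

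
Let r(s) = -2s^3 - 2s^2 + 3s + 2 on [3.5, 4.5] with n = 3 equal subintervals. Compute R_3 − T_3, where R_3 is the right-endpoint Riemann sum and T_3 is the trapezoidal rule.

R_3 ≈ -166.898148.
T_3 ≈ -148.648148.
R_3 − T_3 = -18.25.

-18.25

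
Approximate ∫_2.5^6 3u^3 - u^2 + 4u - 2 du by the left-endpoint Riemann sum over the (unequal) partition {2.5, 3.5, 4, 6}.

492.8125

Subinterval widths: 1, 0.5, 2.
Left endpoints: 2.5, 3.5, 4.
f(2.5) = 48.625, f(3.5) = 128.375, f(4) = 190.
Sum = Σ Δu_i · f(u_i).
Sum = 492.8125.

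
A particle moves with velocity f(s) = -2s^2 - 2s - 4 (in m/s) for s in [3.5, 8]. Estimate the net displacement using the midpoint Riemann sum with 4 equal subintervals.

-381.55078125

Δs = (8 − 3.5)/4 = 1.125.
Midpoints: 4.0625, 5.1875, 6.3125, 7.4375.
f(4.0625) = -45.1328125, f(5.1875) = -68.1953125, f(6.3125) = -96.3203125, f(7.4375) = -129.5078125.
Sum = Δs · [f(4.0625) + f(5.1875) + f(6.3125) + f(7.4375)].
Sum = -381.55078125.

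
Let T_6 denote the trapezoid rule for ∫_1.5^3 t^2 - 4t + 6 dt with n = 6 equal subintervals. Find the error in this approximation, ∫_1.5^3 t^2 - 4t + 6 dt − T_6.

Exact integral: ∫_1.5^3 f(t) dt = 3.375.
T_6 = 3.390625.
Error = 3.375 − 3.390625 = -0.015625.

-0.015625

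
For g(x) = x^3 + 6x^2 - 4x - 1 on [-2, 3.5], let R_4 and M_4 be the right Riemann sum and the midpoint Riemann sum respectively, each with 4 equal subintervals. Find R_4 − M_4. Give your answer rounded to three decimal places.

R_4 ≈ 181.44629.
M_4 ≈ 106.11670.
R_4 − M_4 ≈ 75.330.

75.330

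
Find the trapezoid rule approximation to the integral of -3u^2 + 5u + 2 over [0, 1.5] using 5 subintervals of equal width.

5.1825

Δu = (1.5 − 0)/5 = 0.3.
f(0) = 2, f(0.3) = 3.23, f(0.6) = 3.92, f(0.9) = 4.07, f(1.2) = 3.68, f(1.5) = 2.75.
T_5 = (Δu/2)·[f(u_0) + 2f(u_1) + ... + 2f(u_{4}) + f(u_5)].
Sum = 5.1825.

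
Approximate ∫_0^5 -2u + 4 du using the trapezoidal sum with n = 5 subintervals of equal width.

-5

Δu = (5 − 0)/5 = 1.
f(0) = 4, f(1) = 2, f(2) = 0, f(3) = -2, f(4) = -4, f(5) = -6.
T_5 = (Δu/2)·[f(u_0) + 2f(u_1) + ... + 2f(u_{4}) + f(u_5)].
Sum = -5.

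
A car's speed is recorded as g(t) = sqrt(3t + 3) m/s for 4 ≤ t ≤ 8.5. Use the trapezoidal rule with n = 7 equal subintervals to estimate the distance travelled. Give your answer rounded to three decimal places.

Δt = (8.5 − 4)/7 = 9/14.
g(4) ≈ 3.873, g(65/14) ≈ 4.114, g(37/7) ≈ 4.342, g(83/14) ≈ 4.559, g(46/7) ≈ 4.766, g(101/14) ≈ 4.964, g(55/7) ≈ 5.155, g(8.5) ≈ 5.339.
T_7 = (Δt/2)·[g(t_0) + 2g(t_1) + ... + 2g(t_{6}) + g(t_7)].
Sum ≈ 20.897.

20.897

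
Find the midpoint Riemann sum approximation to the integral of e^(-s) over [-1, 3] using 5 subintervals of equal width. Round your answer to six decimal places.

2.598641

Δs = (3 − (-1))/5 = 0.8.
Midpoints: -0.6, 0.2, 1, 1.8, 2.6.
f(-0.6) ≈ 1.822119, f(0.2) ≈ 0.818731, f(1) ≈ 0.367879, f(1.8) ≈ 0.165299, f(2.6) ≈ 0.074274.
Sum = Δs · [f(-0.6) + f(0.2) + f(1) + f(1.8) + f(2.6)].
Sum ≈ 2.598641.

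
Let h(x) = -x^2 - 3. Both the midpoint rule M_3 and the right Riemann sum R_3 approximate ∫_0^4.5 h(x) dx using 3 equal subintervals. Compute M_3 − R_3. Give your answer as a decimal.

17.71875

M_3 = -43.03125.
R_3 = -60.75.
M_3 − R_3 = 17.71875.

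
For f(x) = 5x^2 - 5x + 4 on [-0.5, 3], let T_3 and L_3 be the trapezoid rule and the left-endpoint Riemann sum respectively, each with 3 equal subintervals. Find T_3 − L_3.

T_3 ≈ 41.30324074.
L_3 ≈ 25.99074074.
T_3 − L_3 = 15.3125.

15.3125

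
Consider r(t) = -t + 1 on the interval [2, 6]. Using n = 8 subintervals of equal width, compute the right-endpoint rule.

Δt = (6 − 2)/8 = 0.5.
Right endpoints: 2.5, 3, 3.5, 4, 4.5, 5, 5.5, 6.
r(2.5) = -1.5, r(3) = -2, r(3.5) = -2.5, r(4) = -3, r(4.5) = -3.5, r(5) = -4, r(5.5) = -4.5, r(6) = -5.
Sum = Δt · [r(2.5) + r(3) + r(3.5) + ...].
Sum = -13.

-13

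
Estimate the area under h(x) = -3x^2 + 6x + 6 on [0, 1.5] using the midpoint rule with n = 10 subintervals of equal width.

12.3834375

Δx = (1.5 − 0)/10 = 0.15.
Midpoints: 0.075, 0.225, 0.375, 0.525, 0.675, 0.825, 0.975, 1.125, 1.275, 1.425.
h(0.075) = 6.433125, h(0.225) = 7.198125, h(0.375) = 7.828125, h(0.525) = 8.323125, h(0.675) = 8.683125, h(0.825) = 8.908125, h(0.975) = 8.998125, h(1.125) = 8.953125, h(1.275) = 8.773125, h(1.425) = 8.458125.
Sum = Δx · [h(0.075) + h(0.225) + h(0.375) + ...].
Sum = 12.3834375.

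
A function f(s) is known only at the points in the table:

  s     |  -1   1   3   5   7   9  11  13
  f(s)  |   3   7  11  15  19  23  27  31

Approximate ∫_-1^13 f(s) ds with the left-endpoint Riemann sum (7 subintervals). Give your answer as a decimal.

210

Δs = 2.
Sum = 2·[3 + 7 + 11 + 15 + 19 + 23 + 27] = 210.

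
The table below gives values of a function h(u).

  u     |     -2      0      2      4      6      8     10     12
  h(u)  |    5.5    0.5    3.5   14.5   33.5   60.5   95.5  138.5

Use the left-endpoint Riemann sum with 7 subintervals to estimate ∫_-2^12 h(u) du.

Δu = 2.
Sum = 2·[5.5 + 0.5 + 3.5 + 14.5 + 33.5 + 60.5 + 95.5] = 427.

427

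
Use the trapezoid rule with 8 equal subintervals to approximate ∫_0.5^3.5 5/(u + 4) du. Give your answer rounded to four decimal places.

Δu = (3.5 − 0.5)/8 = 0.375.
f(0.5) = 10/9, f(0.875) = 40/39, f(1.25) = 20/21, f(1.625) = 8/9, f(2) = 5/6, f(2.375) = 40/51, f(2.75) = 20/27, f(3.125) = 40/57, f(3.5) = 2/3.
T_8 = (Δu/2)·[f(u_0) + 2f(u_1) + ... + 2f(u_{7}) + f(u_8)].
Sum ≈ 2.5560.

2.5560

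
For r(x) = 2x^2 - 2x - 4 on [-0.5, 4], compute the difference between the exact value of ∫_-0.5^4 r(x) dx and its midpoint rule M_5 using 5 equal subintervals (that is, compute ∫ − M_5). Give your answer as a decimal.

0.6075

Exact integral: ∫_-0.5^4 r(x) dx = 9.
M_5 = 8.3925.
Error = 9 − 8.3925 = 0.6075.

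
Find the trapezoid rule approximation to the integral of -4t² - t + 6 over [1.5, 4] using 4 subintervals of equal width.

Δt = (4 − 1.5)/4 = 0.625.
f(1.5) = -4.5, f(2.125) = -14.1875, f(2.75) = -27, f(3.375) = -42.9375, f(4) = -62.
T_4 = (Δt/2)·[f(t_0) + 2f(t_1) + 2f(t_2) + 2f(t_3) + f(t_4)].
Sum = -73.359375.

-73.359375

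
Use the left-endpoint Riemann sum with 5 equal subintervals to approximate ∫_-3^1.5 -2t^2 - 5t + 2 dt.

Δt = (1.5 − (-3))/5 = 0.9.
Left endpoints: -3, -2.1, -1.2, -0.3, 0.6.
f(-3) = -1, f(-2.1) = 3.68, f(-1.2) = 5.12, f(-0.3) = 3.32, f(0.6) = -1.72.
Sum = Δt · [f(-3) + f(-2.1) + f(-1.2) + f(-0.3) + f(0.6)].
Sum = 8.46.

8.46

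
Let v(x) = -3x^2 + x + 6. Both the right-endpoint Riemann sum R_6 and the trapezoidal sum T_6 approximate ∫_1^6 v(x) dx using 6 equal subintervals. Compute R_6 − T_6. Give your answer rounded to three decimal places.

-41.667

R_6 ≈ -210.90278.
T_6 ≈ -169.23611.
R_6 − T_6 ≈ -41.667.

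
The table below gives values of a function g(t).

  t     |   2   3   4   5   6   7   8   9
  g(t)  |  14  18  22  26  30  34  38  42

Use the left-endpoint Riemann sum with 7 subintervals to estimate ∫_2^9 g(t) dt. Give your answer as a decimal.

182

Δt = 1.
Sum = 1·[14 + 18 + 22 + 26 + 30 + 34 + 38] = 182.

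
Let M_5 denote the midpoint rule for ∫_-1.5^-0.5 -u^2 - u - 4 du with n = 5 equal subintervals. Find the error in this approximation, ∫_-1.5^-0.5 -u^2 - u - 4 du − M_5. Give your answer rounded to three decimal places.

-0.003

Exact integral: ∫_-1.5^-0.5 f(u) du ≈ -4.08333.
M_5 = -4.08.
Error ≈ -4.08333 − (-4.08) ≈ -0.003.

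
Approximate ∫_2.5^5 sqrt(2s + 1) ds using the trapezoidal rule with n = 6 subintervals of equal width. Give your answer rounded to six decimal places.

Δs = (5 − 2.5)/6 = 5/12.
f(2.5) ≈ 2.449490, f(35/12) ≈ 2.614065, f(10/3) ≈ 2.768875, f(3.75) ≈ 2.915476, f(25/6) ≈ 3.055050, f(55/12) ≈ 3.188521, f(5) ≈ 3.316625.
T_6 = (Δs/2)·[f(s_0) + 2f(s_1) + ... + 2f(s_{5}) + f(s_6)].
Sum ≈ 7.260435.

7.260435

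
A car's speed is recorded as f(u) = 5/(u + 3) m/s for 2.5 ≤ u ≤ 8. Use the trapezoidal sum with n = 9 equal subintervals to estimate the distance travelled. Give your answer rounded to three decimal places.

Δu = (8 − 2.5)/9 = 11/18.
f(2.5) = 10/11, f(28/9) = 9/11, f(67/18) = 90/121, f(13/3) = 15/22, f(89/18) = 90/143, f(50/9) = 45/77, f(37/6) = 6/11, f(61/9) = 45/88, f(133/18) = 90/187, f(8) = 5/11.
T_9 = (Δu/2)·[f(u_0) + 2f(u_1) + ... + 2f(u_{8}) + f(u_9)].
Sum ≈ 3.470.

3.470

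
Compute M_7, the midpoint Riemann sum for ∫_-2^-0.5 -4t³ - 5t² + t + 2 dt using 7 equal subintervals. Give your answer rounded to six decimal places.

Δt = (-0.5 − (-2))/7 = 3/14.
Midpoints: -53/28, -47/28, -41/28, -1.25, -29/28, -23/28, -17/28.
f(-53/28) = 25575/2744, f(-47/28) = 1767/343, f(-41/28) = 6513/2744, f(-1.25) = 0.75, f(-29/28) = 123/2744, f(-23/28) = 15/686, f(-17/28) = 1221/2744.
Sum = Δt · [f(-53/28) + f(-47/28) + f(-41/28) + ...].
Sum ≈ 3.880102.

3.880102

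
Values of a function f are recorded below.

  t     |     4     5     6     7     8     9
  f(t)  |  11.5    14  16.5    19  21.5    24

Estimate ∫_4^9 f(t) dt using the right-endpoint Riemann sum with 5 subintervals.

Δt = 1.
Sum = 1·[14 + 16.5 + 19 + 21.5 + 24] = 95.

95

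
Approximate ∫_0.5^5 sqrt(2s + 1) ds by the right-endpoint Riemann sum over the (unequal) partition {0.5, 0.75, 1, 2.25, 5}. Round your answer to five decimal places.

Subinterval widths: 0.25, 0.25, 1.25, 2.75.
Right endpoints: 0.75, 1, 2.25, 5.
f(0.75) ≈ 1.58114, f(1) ≈ 1.73205, f(2.25) ≈ 2.34521, f(5) ≈ 3.31662.
Sum = Σ Δs_i · f(s_i).
Sum ≈ 12.88053.

12.88053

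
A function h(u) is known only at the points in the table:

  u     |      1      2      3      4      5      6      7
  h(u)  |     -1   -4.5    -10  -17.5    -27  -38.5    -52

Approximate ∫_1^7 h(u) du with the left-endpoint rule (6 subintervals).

-98.5

Δu = 1.
Sum = 1·[(-1) + (-4.5) + (-10) + (-17.5) + (-27) + (-38.5)] = -98.5.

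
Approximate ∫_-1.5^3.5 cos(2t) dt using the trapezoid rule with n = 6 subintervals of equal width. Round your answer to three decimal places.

Δt = (3.5 − (-1.5))/6 = 5/6.
f(-1.5) ≈ -0.990, f(-2/3) ≈ 0.235, f(1/6) ≈ 0.945, f(1) ≈ -0.416, f(11/6) ≈ -0.865, f(8/3) ≈ 0.582, f(3.5) ≈ 0.754.
T_6 = (Δt/2)·[f(t_0) + 2f(t_1) + ... + 2f(t_{5}) + f(t_6)].
Sum ≈ 0.302.

0.302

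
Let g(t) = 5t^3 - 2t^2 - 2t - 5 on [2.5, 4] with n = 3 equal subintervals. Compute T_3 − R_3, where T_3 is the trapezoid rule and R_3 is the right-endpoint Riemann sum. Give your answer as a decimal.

T_3 = 224.59375.
R_3 = 279.4375.
T_3 − R_3 = -54.84375.

-54.84375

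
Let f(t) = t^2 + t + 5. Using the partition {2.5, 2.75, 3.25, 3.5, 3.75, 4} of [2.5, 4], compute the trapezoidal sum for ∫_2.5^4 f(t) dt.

28.53125

Subinterval widths: 0.25, 0.5, 0.25, 0.25, 0.25.
f(2.5) = 13.75, f(2.75) = 15.3125, f(3.25) = 18.8125, f(3.5) = 20.75, f(3.75) = 22.8125, f(4) = 25.
On each subinterval the trapezoid contributes (Δt_i/2)·[f(t_{i-1}) + f(t_i)].
Sum = 28.53125.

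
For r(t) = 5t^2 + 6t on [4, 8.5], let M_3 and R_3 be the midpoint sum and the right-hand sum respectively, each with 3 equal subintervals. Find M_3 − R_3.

M_3 = 1081.40625.
R_3 = 1325.25.
M_3 − R_3 = -243.84375.

-243.84375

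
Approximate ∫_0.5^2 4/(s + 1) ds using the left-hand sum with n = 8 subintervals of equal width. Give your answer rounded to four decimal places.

2.9015

Δs = (2 − 0.5)/8 = 0.1875.
Left endpoints: 0.5, 0.6875, 0.875, 1.0625, 1.25, 1.4375, 1.625, 1.8125.
f(0.5) = 8/3, f(0.6875) = 64/27, f(0.875) = 32/15, f(1.0625) = 64/33, f(1.25) = 16/9, f(1.4375) = 64/39, f(1.625) = 32/21, f(1.8125) = 64/45.
Sum = Δs · [f(0.5) + f(0.6875) + f(0.875) + ...].
Sum ≈ 2.9015.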